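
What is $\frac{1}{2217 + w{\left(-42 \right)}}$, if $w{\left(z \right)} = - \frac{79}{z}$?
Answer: $\frac{42}{93193} \approx 0.00045068$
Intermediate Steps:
$\frac{1}{2217 + w{\left(-42 \right)}} = \frac{1}{2217 - \frac{79}{-42}} = \frac{1}{2217 - - \frac{79}{42}} = \frac{1}{2217 + \frac{79}{42}} = \frac{1}{\frac{93193}{42}} = \frac{42}{93193}$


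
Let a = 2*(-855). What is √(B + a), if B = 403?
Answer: I*√1307 ≈ 36.152*I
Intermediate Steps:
a = -1710
√(B + a) = √(403 - 1710) = √(-1307) = I*√1307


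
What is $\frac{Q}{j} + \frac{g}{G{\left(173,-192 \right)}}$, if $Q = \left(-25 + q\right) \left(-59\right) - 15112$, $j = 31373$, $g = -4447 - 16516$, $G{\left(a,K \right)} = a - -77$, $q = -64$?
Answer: $- \frac{660137449}{7843250} \approx -84.166$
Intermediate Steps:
$G{\left(a,K \right)} = 77 + a$ ($G{\left(a,K \right)} = a + 77 = 77 + a$)
$g = -20963$
$Q = -9861$ ($Q = \left(-25 - 64\right) \left(-59\right) - 15112 = \left(-89\right) \left(-59\right) - 15112 = 5251 - 15112 = -9861$)
$\frac{Q}{j} + \frac{g}{G{\left(173,-192 \right)}} = - \frac{9861}{31373} - \frac{20963}{77 + 173} = \left(-9861\right) \frac{1}{31373} - \frac{20963}{250} = - \frac{9861}{31373} - \frac{20963}{250} = - \frac{660137449}{7843250}$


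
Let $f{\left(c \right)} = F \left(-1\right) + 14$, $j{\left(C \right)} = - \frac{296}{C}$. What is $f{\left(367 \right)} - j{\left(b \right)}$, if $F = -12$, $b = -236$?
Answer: $\frac{1460}{59} \approx 24.746$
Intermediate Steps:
$f{\left(c \right)} = 26$ ($f{\left(c \right)} = \left(-12\right) \left(-1\right) + 14 = 12 + 14 = 26$)
$f{\left(367 \right)} - j{\left(b \right)} = 26 - - \frac{296}{-236} = 26 - \left(-296\right) \left(- \frac{1}{236}\right) = 26 - \frac{74}{59} = \frac{1460}{59}$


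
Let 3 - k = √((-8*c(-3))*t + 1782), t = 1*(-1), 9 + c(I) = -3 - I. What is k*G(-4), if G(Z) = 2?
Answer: 6 - 6*√190 ≈ -76.704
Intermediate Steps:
c(I) = -12 - I (c(I) = -9 + (-3 - I) = -12 - I)
t = -1
k = 3 - 3*√190 (k = 3 - √(-8*(-12 - 1*(-3))*(-1) + 1782) = 3 - √(-8*(-12 + 3)*(-1) + 1782) = 3 - √(-8*(-9)*(-1) + 1782) = 3 - √(72*(-1) + 1782) = 3 - √(-72 + 1782) = 3 - √1710 = 3 - 3*√190 ≈ -38.352)
k*G(-4) = (3 - 3*√190)*2 = 6 - 6*√190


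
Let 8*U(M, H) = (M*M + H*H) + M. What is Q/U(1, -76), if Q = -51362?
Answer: -205448/2889 ≈ -71.114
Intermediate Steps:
U(M, H) = M/8 + H**2/8 + M**2/8 (U(M, H) = ((M*M + H*H) + M)/8 = ((M**2 + H**2) + M)/8 = ((H**2 + M**2) + M)/8 = (M + H**2 + M**2)/8 = M/8 + H**2/8 + M**2/8)
Q/U(1, -76) = -51362/((1/8)*1 + (1/8)*(-76)**2 + (1/8)*1**2) = -51362/(1/8 + (1/8)*5776 + (1/8)*1) = -51362/(1/8 + 722 + 1/8) = -51362/2889/4 = -51362*4/2889 = -205448/2889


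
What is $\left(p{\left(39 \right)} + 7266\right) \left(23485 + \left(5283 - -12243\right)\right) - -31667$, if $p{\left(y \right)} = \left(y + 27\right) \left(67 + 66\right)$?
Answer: $658012151$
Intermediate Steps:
$p{\left(y \right)} = 3591 + 133 y$ ($p{\left(y \right)} = \left(27 + y\right) 133 = 3591 + 133 y$)
$\left(p{\left(39 \right)} + 7266\right) \left(23485 + \left(5283 - -12243\right)\right) - -31667 = \left(\left(3591 + 133 \cdot 39\right) + 7266\right) \left(23485 + \left(5283 - -12243\right)\right) - -31667 = \left(\left(3591 + 5187\right) + 7266\right) \left(23485 + \left(5283 + 12243\right)\right) + 31667 = \left(8778 + 7266\right) \left(23485 + 17526\right) + 31667 = 16044 \cdot 41011 + 31667 = 657980484 + 31667 = 658012151$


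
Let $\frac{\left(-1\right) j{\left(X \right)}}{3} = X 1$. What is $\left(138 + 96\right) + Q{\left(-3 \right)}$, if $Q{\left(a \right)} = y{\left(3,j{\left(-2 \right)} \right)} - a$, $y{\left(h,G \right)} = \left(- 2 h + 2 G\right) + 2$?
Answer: $245$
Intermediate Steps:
$j{\left(X \right)} = - 3 X$ ($j{\left(X \right)} = - 3 X 1 = - 3 X$)
$y{\left(h,G \right)} = 2 - 2 h + 2 G$
$Q{\left(a \right)} = 8 - a$ ($Q{\left(a \right)} = \left(2 - 6 + 2 \left(\left(-3\right) \left(-2\right)\right)\right) - a = \left(2 - 6 + 2 \cdot 6\right) - a = \left(2 - 6 + 12\right) - a = 8 - a$)
$\left(138 + 96\right) + Q{\left(-3 \right)} = \left(138 + 96\right) + \left(8 - -3\right) = 234 + \left(8 + 3\right) = 234 + 11 = 245$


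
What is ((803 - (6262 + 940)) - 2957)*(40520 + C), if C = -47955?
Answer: 69561860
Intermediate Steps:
((803 - (6262 + 940)) - 2957)*(40520 + C) = ((803 - (6262 + 940)) - 2957)*(40520 - 47955) = ((803 - 1*7202) - 2957)*(-7435) = ((803 - 7202) - 2957)*(-7435) = (-6399 - 2957)*(-7435) = -9356*(-7435) = 69561860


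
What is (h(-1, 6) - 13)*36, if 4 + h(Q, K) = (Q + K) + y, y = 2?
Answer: -360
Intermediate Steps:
h(Q, K) = -2 + K + Q (h(Q, K) = -4 + ((Q + K) + 2) = -4 + ((K + Q) + 2) = -4 + (2 + K + Q) = -2 + K + Q)
(h(-1, 6) - 13)*36 = ((-2 + 6 - 1) - 13)*36 = (3 - 13)*36 = -10*36 = -360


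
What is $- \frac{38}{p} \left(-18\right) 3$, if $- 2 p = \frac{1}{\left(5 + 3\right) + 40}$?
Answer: $-196992$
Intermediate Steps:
$p = - \frac{1}{96}$ ($p = - \frac{1}{2 \left(\left(5 + 3\right) + 40\right)} = - \frac{1}{2 \left(8 + 40\right)} = - \frac{1}{2 \cdot 48} = \left(- \frac{1}{2}\right) \frac{1}{48} = - \frac{1}{96} \approx -0.010417$)
$- \frac{38}{p} \left(-18\right) 3 = - \frac{38}{- \frac{1}{96}} \left(-18\right) 3 = \left(-38\right) \left(-96\right) \left(-18\right) 3 = 3648 \left(-18\right) 3 = \left(-65664\right) 3 = -196992$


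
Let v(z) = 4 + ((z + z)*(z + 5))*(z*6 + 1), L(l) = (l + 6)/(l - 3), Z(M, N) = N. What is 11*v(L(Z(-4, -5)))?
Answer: 5203/128 ≈ 40.648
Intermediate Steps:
L(l) = (6 + l)/(-3 + l)
v(z) = 4 + 2*z*(1 + 6*z)*(5 + z) (v(z) = 4 + ((2*z)*(5 + z))*(6*z + 1) = 4 + (2*z*(5 + z))*(1 + 6*z) = 4 + 2*z*(1 + 6*z)*(5 + z))
11*v(L(Z(-4, -5))) = 11*(4 + 10*((6 - 5)/(-3 - 5)) + 12*((6 - 5)/(-3 - 5))**3 + 62*((6 - 5)/(-3 - 5))**2) = 11*(4 + 10*(1/(-8)) + 12*(1/(-8))**3 + 62*(1/(-8))**2) = 11*(4 + 10*(-1/8*1) + 12*(-1/8*1)**3 + 62*(-1/8*1)**2) = 11*(4 + 10*(-1/8) + 12*(-1/8)**3 + 62*(-1/8)**2) = 11*(4 - 5/4 + 12*(-1/512) + 62*(1/64)) = 11*(4 - 5/4 - 3/128 + 31/32) = 11*(473/128) = 5203/128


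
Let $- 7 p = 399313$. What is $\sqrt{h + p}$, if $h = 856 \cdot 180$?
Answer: $\frac{\sqrt{4754729}}{7} \approx 311.5$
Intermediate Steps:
$h = 154080$
$p = - \frac{399313}{7}$ ($p = \left(- \frac{1}{7}\right) 399313 = - \frac{399313}{7} \approx -57045.0$)
$\sqrt{h + p} = \sqrt{154080 - \frac{399313}{7}} = \sqrt{\frac{679247}{7}} = \frac{\sqrt{4754729}}{7}$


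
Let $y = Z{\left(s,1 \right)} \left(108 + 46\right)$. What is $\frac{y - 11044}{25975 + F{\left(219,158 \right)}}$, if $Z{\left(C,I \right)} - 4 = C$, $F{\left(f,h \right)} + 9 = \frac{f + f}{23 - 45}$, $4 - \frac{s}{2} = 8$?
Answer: $- \frac{128260}{285407} \approx -0.44939$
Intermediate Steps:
$s = -8$ ($s = 8 - 16 = -8$)
$F{\left(f,h \right)} = -9 - \frac{f}{11}$ ($F{\left(f,h \right)} = -9 + \frac{f + f}{23 - 45} = -9 + \frac{2 f}{23 - 45} = -9 + \frac{2 f}{-22} = -9 + 2 f \left(- \frac{1}{22}\right) = -9 - \frac{f}{11}$)
$Z{\left(C,I \right)} = 4 + C$
$y = -616$ ($y = \left(4 - 8\right) \left(108 + 46\right) = \left(-4\right) 154 = -616$)
$\frac{y - 11044}{25975 + F{\left(219,158 \right)}} = \frac{-616 - 11044}{25975 - \frac{318}{11}} = - \frac{11660}{25975 - \frac{318}{11}} = - \frac{11660}{\frac{285407}{11}} = \left(-11660\right) \frac{11}{285407} = - \frac{128260}{285407}$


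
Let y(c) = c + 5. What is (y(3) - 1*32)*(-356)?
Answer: 8544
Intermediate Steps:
y(c) = 5 + c
(y(3) - 1*32)*(-356) = ((5 + 3) - 1*32)*(-356) = (8 - 32)*(-356) = -24*(-356) = 8544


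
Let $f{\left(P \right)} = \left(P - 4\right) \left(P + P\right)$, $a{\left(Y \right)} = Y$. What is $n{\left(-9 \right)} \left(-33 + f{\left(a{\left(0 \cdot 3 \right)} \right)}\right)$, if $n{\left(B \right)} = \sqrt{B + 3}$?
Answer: $- 33 i \sqrt{6} \approx - 80.833 i$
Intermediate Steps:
$f{\left(P \right)} = 2 P \left(-4 + P\right)$ ($f{\left(P \right)} = \left(-4 + P\right) 2 P = 2 P \left(-4 + P\right)$)
$n{\left(B \right)} = \sqrt{3 + B}$
$n{\left(-9 \right)} \left(-33 + f{\left(a{\left(0 \cdot 3 \right)} \right)}\right) = \sqrt{3 - 9} \left(-33 + 2 \cdot 0 \cdot 3 \left(-4 + 0 \cdot 3\right)\right) = \sqrt{-6} \left(-33 + 2 \cdot 0 \left(-4 + 0\right)\right) = i \sqrt{6} \left(-33 + 2 \cdot 0 \left(-4\right)\right) = i \sqrt{6} \left(-33 + 0\right) = i \sqrt{6} \left(-33\right) = - 33 i \sqrt{6}$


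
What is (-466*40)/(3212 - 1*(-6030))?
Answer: -9320/4621 ≈ -2.0169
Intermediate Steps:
(-466*40)/(3212 - 1*(-6030)) = -18640/(3212 + 6030) = -18640/9242 = -18640*1/9242 = -9320/4621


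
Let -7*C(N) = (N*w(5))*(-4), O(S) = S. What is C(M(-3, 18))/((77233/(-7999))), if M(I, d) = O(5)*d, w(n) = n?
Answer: -14398200/540631 ≈ -26.632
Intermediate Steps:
M(I, d) = 5*d
C(N) = 20*N/7 (C(N) = -N*5*(-4)/7 = -5*N*(-4)/7 = -(-20)*N/7 = 20*N/7)
C(M(-3, 18))/((77233/(-7999))) = (20*(5*18)/7)/((77233/(-7999))) = ((20/7)*90)/((77233*(-1/7999))) = 1800/(7*(-77233/7999)) = (1800/7)*(-7999/77233) = -14398200/540631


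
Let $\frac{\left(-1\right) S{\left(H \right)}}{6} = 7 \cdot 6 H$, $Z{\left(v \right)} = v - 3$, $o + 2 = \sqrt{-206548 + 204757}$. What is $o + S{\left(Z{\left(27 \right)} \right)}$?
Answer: $-6050 + 3 i \sqrt{199} \approx -6050.0 + 42.32 i$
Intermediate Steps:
$o = -2 + 3 i \sqrt{199}$ ($o = -2 + \sqrt{-206548 + 204757} = -2 + \sqrt{-1791} = -2 + 3 i \sqrt{199} \approx -2.0 + 42.32 i$)
$Z{\left(v \right)} = -3 + v$
$S{\left(H \right)} = - 252 H$ ($S{\left(H \right)} = - 6 \cdot 7 \cdot 6 H = - 6 \cdot 42 H = - 252 H$)
$o + S{\left(Z{\left(27 \right)} \right)} = \left(-2 + 3 i \sqrt{199}\right) - 252 \left(-3 + 27\right) = \left(-2 + 3 i \sqrt{199}\right) - 6048 = -6050 + 3 i \sqrt{199}$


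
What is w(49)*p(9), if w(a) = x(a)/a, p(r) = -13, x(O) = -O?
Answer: 13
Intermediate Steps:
w(a) = -1 (w(a) = (-a)/a = -1)
w(49)*p(9) = -1*(-13) = 13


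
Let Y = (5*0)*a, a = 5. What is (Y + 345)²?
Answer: 119025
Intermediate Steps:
Y = 0 (Y = (5*0)*5 = 0*5 = 0)
(Y + 345)² = (0 + 345)² = 345² = 119025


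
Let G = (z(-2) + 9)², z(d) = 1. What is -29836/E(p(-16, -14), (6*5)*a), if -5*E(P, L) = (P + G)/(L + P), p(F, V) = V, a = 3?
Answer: 5668840/43 ≈ 1.3183e+5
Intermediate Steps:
G = 100 (G = (1 + 9)² = 10² = 100)
E(P, L) = -(100 + P)/(5*(L + P)) (E(P, L) = -(P + 100)/(5*(L + P)) = -(100 + P)/(5*(L + P)))
-29836/E(p(-16, -14), (6*5)*a) = -29836*((6*5)*3 - 14)/(-20 - ⅕*(-14)) = -29836*(30*3 - 14)/(-20 + 14/5) = -29836/(-86/5/(90 - 14)) = -29836/(-86/5/76) = -29836/((1/76)*(-86/5)) = -29836/(-43/190) = -29836*(-190/43) = 5668840/43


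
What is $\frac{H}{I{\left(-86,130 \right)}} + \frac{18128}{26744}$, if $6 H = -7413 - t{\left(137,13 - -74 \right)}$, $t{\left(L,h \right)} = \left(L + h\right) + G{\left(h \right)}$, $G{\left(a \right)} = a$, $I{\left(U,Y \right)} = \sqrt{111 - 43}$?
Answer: $\frac{2266}{3343} - \frac{1931 \sqrt{17}}{51} \approx -155.43$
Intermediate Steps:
$I{\left(U,Y \right)} = 2 \sqrt{17}$ ($I{\left(U,Y \right)} = \sqrt{68} = 2 \sqrt{17}$)
$t{\left(L,h \right)} = L + 2 h$ ($t{\left(L,h \right)} = \left(L + h\right) + h = L + 2 h$)
$H = - \frac{3862}{3}$ ($H = \frac{-7413 - \left(137 + 2 \left(13 - -74\right)\right)}{6} = \frac{-7413 - \left(137 + 2 \left(13 + 74\right)\right)}{6} = \frac{-7413 - \left(137 + 2 \cdot 87\right)}{6} = \frac{-7413 - \left(137 + 174\right)}{6} = \frac{-7413 - 311}{6} = \frac{1}{6} \left(-7724\right) = - \frac{3862}{3} \approx -1287.3$)
$\frac{H}{I{\left(-86,130 \right)}} + \frac{18128}{26744} = - \frac{3862}{3 \cdot 2 \sqrt{17}} + \frac{18128}{26744} = - \frac{3862 \frac{\sqrt{17}}{34}}{3} + 18128 \cdot \frac{1}{26744} = - \frac{1931 \sqrt{17}}{51} + \frac{2266}{3343} = \frac{2266}{3343} - \frac{1931 \sqrt{17}}{51}$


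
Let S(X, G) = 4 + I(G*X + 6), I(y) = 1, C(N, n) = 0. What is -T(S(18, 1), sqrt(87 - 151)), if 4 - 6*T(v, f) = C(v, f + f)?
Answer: -2/3 ≈ -0.66667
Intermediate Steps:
S(X, G) = 5 (S(X, G) = 4 + 1 = 5)
T(v, f) = 2/3 (T(v, f) = 2/3 - 1/6*0 = 2/3 + 0 = 2/3)
-T(S(18, 1), sqrt(87 - 151)) = -1*2/3 = -2/3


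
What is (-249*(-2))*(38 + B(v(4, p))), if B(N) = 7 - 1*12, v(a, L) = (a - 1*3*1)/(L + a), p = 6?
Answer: 16434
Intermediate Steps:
v(a, L) = (-3 + a)/(L + a) (v(a, L) = (a - 3*1)/(L + a) = (a - 3)/(L + a) = (-3 + a)/(L + a))
B(N) = -5 (B(N) = 7 - 12 = -5)
(-249*(-2))*(38 + B(v(4, p))) = (-249*(-2))*(38 - 5) = 498*33 = 16434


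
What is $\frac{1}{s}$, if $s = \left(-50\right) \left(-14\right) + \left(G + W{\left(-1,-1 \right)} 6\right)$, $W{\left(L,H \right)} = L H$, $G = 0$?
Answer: $\frac{1}{706} \approx 0.0014164$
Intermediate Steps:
$W{\left(L,H \right)} = H L$
$s = 706$ ($s = \left(-50\right) \left(-14\right) + \left(0 + \left(-1\right) \left(-1\right) 6\right) = 700 + \left(0 + 1 \cdot 6\right) = 700 + \left(0 + 6\right) = 700 + 6 = 706$)
$\frac{1}{s} = \frac{1}{706}$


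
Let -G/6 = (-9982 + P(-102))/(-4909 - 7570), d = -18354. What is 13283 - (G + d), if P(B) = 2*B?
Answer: 394859239/12479 ≈ 31642.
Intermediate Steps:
G = -61116/12479 (G = -6*(-9982 + 2*(-102))/(-4909 - 7570) = -6*(-9982 - 204)/(-12479) = -(-61116)*(-1)/12479 = -6*10186/12479 = -61116/12479 ≈ -4.8975)
13283 - (G + d) = 13283 - (-61116/12479 - 18354) = 13283 - 1*(-229100682/12479) = 13283 + 229100682/12479 = 394859239/12479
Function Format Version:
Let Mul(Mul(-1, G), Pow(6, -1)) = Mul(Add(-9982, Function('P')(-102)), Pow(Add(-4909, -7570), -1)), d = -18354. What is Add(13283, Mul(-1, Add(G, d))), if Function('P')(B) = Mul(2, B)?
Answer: Rational(394859239, 12479) ≈ 31642.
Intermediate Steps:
G = Rational(-61116, 12479) (G = Mul(-6, Mul(Add(-9982, Mul(2, -102)), Pow(Add(-4909, -7570), -1))) = Mul(-6, Mul(Add(-9982, -204), Pow(-12479, -1))) = Mul(-6, Mul(-10186, Rational(-1, 12479))) = Mul(-6, Rational(10186, 12479)) = Rational(-61116, 12479) ≈ -4.8975)
Add(13283, Mul(-1, Add(G, d))) = Add(13283, Mul(-1, Add(Rational(-61116, 12479), -18354))) = Add(13283, Mul(-1, Rational(-229100682, 12479))) = Add(13283, Rational(229100682, 12479)) = Rational(394859239, 12479)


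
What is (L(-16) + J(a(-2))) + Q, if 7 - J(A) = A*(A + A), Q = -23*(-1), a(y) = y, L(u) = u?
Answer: 6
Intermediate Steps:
Q = 23
J(A) = 7 - 2*A² (J(A) = 7 - A*(A + A) = 7 - A*2*A = 7 - 2*A²)
(L(-16) + J(a(-2))) + Q = (-16 + (7 - 2*(-2)²)) + 23 = (-16 + (7 - 2*4)) + 23 = (-16 + (7 - 8)) + 23 = (-16 - 1) + 23 = -17 + 23 = 6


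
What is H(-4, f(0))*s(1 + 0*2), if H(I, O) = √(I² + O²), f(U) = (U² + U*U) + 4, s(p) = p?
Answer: 4*√2 ≈ 5.6569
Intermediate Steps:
f(U) = 4 + 2*U² (f(U) = (U² + U²) + 4 = 2*U² + 4 = 4 + 2*U²)
H(-4, f(0))*s(1 + 0*2) = √((-4)² + (4 + 2*0²)²)*(1 + 0*2) = √(16 + (4 + 2*0)²)*(1 + 0) = √(16 + (4 + 0)²)*1 = √(16 + 4²)*1 = √(16 + 16)*1 = √32*1 = (4*√2)*1 = 4*√2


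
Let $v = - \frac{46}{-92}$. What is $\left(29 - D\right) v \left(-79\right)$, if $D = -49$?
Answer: $-3081$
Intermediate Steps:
$v = \frac{1}{2}$ ($v = \left(-46\right) \left(- \frac{1}{92}\right) = \frac{1}{2} \approx 0.5$)
$\left(29 - D\right) v \left(-79\right) = \left(29 - -49\right) \frac{1}{2} \left(-79\right) = \left(29 + 49\right) \frac{1}{2} \left(-79\right) = 78 \cdot \frac{1}{2} \left(-79\right) = 39 \left(-79\right) = -3081$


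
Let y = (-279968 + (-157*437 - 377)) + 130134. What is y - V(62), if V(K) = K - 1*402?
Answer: -218480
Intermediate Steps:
V(K) = -402 + K (V(K) = K - 402 = -402 + K)
y = -218820 (y = (-279968 + (-68609 - 377)) + 130134 = (-279968 - 68986) + 130134 = -348954 + 130134 = -218820)
y - V(62) = -218820 - (-402 + 62) = -218820 - 1*(-340) = -218820 + 340 = -218480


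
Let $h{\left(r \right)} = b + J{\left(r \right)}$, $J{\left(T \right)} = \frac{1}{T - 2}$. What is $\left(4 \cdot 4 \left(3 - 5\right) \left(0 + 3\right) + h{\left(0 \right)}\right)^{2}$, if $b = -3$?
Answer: $\frac{39601}{4} \approx 9900.3$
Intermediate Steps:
$J{\left(T \right)} = \frac{1}{-2 + T}$
$h{\left(r \right)} = -3 + \frac{1}{-2 + r}$
$\left(4 \cdot 4 \left(3 - 5\right) \left(0 + 3\right) + h{\left(0 \right)}\right)^{2} = \left(4 \cdot 4 \left(3 - 5\right) \left(0 + 3\right) + \frac{7 - 0}{-2 + 0}\right)^{2} = \left(16 \left(\left(-2\right) 3\right) + \frac{7 + 0}{-2}\right)^{2} = \left(16 \left(-6\right) - \frac{7}{2}\right)^{2} = \left(-96 - \frac{7}{2}\right)^{2} = \left(- \frac{199}{2}\right)^{2} = \frac{39601}{4}$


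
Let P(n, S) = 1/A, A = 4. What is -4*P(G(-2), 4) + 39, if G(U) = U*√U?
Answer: 38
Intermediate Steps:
G(U) = U^(3/2)
P(n, S) = ¼ (P(n, S) = 1/4 = ¼)
-4*P(G(-2), 4) + 39 = -4*¼ + 39 = -1 + 39 = 38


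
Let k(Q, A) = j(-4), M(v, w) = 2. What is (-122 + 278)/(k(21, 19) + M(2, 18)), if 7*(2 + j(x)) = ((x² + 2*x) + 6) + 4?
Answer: 182/3 ≈ 60.667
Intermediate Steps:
j(x) = -4/7 + x²/7 + 2*x/7 (j(x) = -2 + (((x² + 2*x) + 6) + 4)/7 = -2 + ((6 + x² + 2*x) + 4)/7 = -2 + (10 + x² + 2*x)/7 = -2 + (10/7 + x²/7 + 2*x/7) = -4/7 + x²/7 + 2*x/7)
k(Q, A) = 4/7 (k(Q, A) = -4/7 + (⅐)*(-4)² + (2/7)*(-4) = -4/7 + (⅐)*16 - 8/7 = -4/7 + 16/7 - 8/7 = 4/7)
(-122 + 278)/(k(21, 19) + M(2, 18)) = (-122 + 278)/(4/7 + 2) = 156/(18/7) = 156*(7/18) = 182/3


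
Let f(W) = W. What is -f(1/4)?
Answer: -¼ ≈ -0.25000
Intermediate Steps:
-f(1/4) = -1/4 = -1*¼ = -¼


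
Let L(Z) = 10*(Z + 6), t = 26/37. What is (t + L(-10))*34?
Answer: -49436/37 ≈ -1336.1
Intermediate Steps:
t = 26/37 (t = 26*(1/37) = 26/37 ≈ 0.70270)
L(Z) = 60 + 10*Z (L(Z) = 10*(6 + Z) = 60 + 10*Z)
(t + L(-10))*34 = (26/37 + (60 + 10*(-10)))*34 = (26/37 + (60 - 100))*34 = (26/37 - 40)*34 = -1454/37*34 = -49436/37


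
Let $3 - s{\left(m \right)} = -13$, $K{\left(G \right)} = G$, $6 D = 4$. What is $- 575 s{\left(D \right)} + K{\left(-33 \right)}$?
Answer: $-9233$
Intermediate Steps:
$D = \frac{2}{3}$ ($D = \frac{1}{6} \cdot 4 = \frac{2}{3} \approx 0.66667$)
$s{\left(m \right)} = 16$ ($s{\left(m \right)} = 3 - -13 = 3 + 13 = 16$)
$- 575 s{\left(D \right)} + K{\left(-33 \right)} = \left(-575\right) 16 - 33 = -9200 - 33 = -9233$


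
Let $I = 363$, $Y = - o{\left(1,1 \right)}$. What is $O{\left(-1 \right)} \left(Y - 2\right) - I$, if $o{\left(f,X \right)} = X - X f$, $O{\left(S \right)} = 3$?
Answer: $-369$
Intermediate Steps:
$o{\left(f,X \right)} = X - X f$
$Y = 0$ ($Y = - 1 \left(1 - 1\right) = - 1 \cdot 0 = \left(-1\right) 0 = 0$)
$O{\left(-1 \right)} \left(Y - 2\right) - I = 3 \left(0 - 2\right) - 363 = 3 \left(-2\right) - 363 = -6 - 363 = -369$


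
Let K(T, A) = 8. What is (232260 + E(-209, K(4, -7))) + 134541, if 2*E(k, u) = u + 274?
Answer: 366942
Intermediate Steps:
E(k, u) = 137 + u/2 (E(k, u) = (u + 274)/2 = (274 + u)/2 = 137 + u/2)
(232260 + E(-209, K(4, -7))) + 134541 = (232260 + (137 + (½)*8)) + 134541 = (232260 + (137 + 4)) + 134541 = (232260 + 141) + 134541 = 232401 + 134541 = 366942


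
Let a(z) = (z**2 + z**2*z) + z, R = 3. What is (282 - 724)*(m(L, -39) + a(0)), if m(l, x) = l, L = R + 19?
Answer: -9724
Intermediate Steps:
L = 22 (L = 3 + 19 = 22)
a(z) = z + z**2 + z**3 (a(z) = (z**2 + z**3) + z = z + z**2 + z**3)
(282 - 724)*(m(L, -39) + a(0)) = (282 - 724)*(22 + 0*(1 + 0 + 0**2)) = -442*(22 + 0*(1 + 0 + 0)) = -442*(22 + 0*1) = -442*(22 + 0) = -442*22 = -9724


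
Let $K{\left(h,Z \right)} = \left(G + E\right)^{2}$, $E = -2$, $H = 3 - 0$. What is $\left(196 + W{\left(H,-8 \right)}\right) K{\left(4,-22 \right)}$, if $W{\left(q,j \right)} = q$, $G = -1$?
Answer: $1791$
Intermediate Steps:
$H = 3$ ($H = 3 + 0 = 3$)
$K{\left(h,Z \right)} = 9$ ($K{\left(h,Z \right)} = \left(-1 - 2\right)^{2} = \left(-3\right)^{2} = 9$)
$\left(196 + W{\left(H,-8 \right)}\right) K{\left(4,-22 \right)} = \left(196 + 3\right) 9 = 199 \cdot 9 = 1791$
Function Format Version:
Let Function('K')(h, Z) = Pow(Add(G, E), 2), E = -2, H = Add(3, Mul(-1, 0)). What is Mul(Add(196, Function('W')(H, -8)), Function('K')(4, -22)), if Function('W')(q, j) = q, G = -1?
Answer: 1791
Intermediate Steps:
H = 3 (H = Add(3, 0) = 3)
Function('K')(h, Z) = 9 (Function('K')(h, Z) = Pow(Add(-1, -2), 2) = Pow(-3, 2) = 9)
Mul(Add(196, Function('W')(H, -8)), Function('K')(4, -22)) = Mul(Add(196, 3), 9) = Mul(199, 9) = 1791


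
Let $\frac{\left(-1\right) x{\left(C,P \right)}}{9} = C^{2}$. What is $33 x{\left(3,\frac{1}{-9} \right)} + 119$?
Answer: $-2554$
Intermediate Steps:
$x{\left(C,P \right)} = - 9 C^{2}$
$33 x{\left(3,\frac{1}{-9} \right)} + 119 = 33 \left(- 9 \cdot 3^{2}\right) + 119 = 33 \left(\left(-9\right) 9\right) + 119 = 33 \left(-81\right) + 119 = -2673 + 119 = -2554$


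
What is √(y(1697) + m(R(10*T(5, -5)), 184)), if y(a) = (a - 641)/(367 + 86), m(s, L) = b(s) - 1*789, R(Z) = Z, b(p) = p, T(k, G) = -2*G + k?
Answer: I*√14516687/151 ≈ 25.232*I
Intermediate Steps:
T(k, G) = k - 2*G
m(s, L) = -789 + s (m(s, L) = s - 1*789 = s - 789 = -789 + s)
y(a) = -641/453 + a/453 (y(a) = (-641 + a)/453 = (-641 + a)*(1/453) = -641/453 + a/453)
√(y(1697) + m(R(10*T(5, -5)), 184)) = √((-641/453 + (1/453)*1697) + (-789 + 10*(5 - 2*(-5)))) = √((-641/453 + 1697/453) + (-789 + 10*(5 + 10))) = √(352/151 + (-789 + 10*15)) = √(352/151 + (-789 + 150)) = √(352/151 - 639) = √(-96137/151) = I*√14516687/151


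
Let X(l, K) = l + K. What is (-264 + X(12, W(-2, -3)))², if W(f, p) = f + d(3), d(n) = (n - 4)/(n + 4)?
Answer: 3164841/49 ≈ 64589.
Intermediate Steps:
d(n) = (-4 + n)/(4 + n)
W(f, p) = -⅐ + f (W(f, p) = f + (-4 + 3)/(4 + 3) = f - 1/7 = f + (⅐)*(-1) = f - ⅐ = -⅐ + f)
X(l, K) = K + l
(-264 + X(12, W(-2, -3)))² = (-264 + ((-⅐ - 2) + 12))² = (-264 + (-15/7 + 12))² = (-264 + 69/7)² = (-1779/7)² = 3164841/49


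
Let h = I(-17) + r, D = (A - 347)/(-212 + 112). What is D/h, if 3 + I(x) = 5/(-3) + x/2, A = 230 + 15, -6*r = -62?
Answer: -9/25 ≈ -0.36000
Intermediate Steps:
r = 31/3 (r = -1/6*(-62) = 31/3 ≈ 10.333)
A = 245
I(x) = -14/3 + x/2 (I(x) = -3 + (5/(-3) + x/2) = -3 + (5*(-1/3) + x*(1/2)) = -3 + (-5/3 + x/2) = -14/3 + x/2)
D = 51/50 (D = (245 - 347)/(-212 + 112) = -102/(-100) = -102*(-1/100) = 51/50 ≈ 1.0200)
h = -17/6 (h = (-14/3 + (1/2)*(-17)) + 31/3 = (-14/3 - 17/2) + 31/3 = -79/6 + 31/3 = -17/6 ≈ -2.8333)
D/h = 51/(50*(-17/6)) = (51/50)*(-6/17) = -9/25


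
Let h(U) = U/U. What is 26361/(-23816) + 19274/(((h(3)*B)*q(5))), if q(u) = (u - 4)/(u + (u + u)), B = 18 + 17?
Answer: 1376904225/166712 ≈ 8259.2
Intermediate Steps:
h(U) = 1
B = 35
q(u) = (-4 + u)/(3*u) (q(u) = (-4 + u)/(u + 2*u) = (-4 + u)/((3*u)) = (-4 + u)*(1/(3*u)) = (-4 + u)/(3*u))
26361/(-23816) + 19274/(((h(3)*B)*q(5))) = 26361/(-23816) + 19274/(((1*35)*((1/3)*(-4 + 5)/5))) = 26361*(-1/23816) + 19274/((35*((1/3)*(1/5)*1))) = -26361/23816 + 19274/((35*(1/15))) = -26361/23816 + 19274/(7/3) = -26361/23816 + 19274*(3/7) = -26361/23816 + 57822/7 = 1376904225/166712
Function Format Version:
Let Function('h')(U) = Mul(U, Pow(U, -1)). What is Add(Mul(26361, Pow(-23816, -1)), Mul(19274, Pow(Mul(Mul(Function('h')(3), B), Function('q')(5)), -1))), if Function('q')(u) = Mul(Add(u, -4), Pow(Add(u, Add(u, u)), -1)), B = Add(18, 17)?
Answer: Rational(1376904225, 166712) ≈ 8259.2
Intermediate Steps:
Function('h')(U) = 1
B = 35
Function('q')(u) = Mul(Rational(1, 3), Pow(u, -1), Add(-4, u)) (Function('q')(u) = Mul(Add(-4, u), Pow(Add(u, Mul(2, u)), -1)) = Mul(Add(-4, u), Pow(Mul(3, u), -1)) = Mul(Add(-4, u), Mul(Rational(1, 3), Pow(u, -1))) = Mul(Rational(1, 3), Pow(u, -1), Add(-4, u)))
Add(Mul(26361, Pow(-23816, -1)), Mul(19274, Pow(Mul(Mul(Function('h')(3), B), Function('q')(5)), -1))) = Add(Mul(26361, Pow(-23816, -1)), Mul(19274, Pow(Mul(Mul(1, 35), Mul(Rational(1, 3), Pow(5, -1), Add(-4, 5))), -1))) = Add(Mul(26361, Rational(-1, 23816)), Mul(19274, Pow(Mul(35, Mul(Rational(1, 3), Rational(1, 5), 1)), -1))) = Add(Rational(-26361, 23816), Mul(19274, Pow(Mul(35, Rational(1, 15)), -1))) = Add(Rational(-26361, 23816), Mul(19274, Pow(Rational(7, 3), -1))) = Add(Rational(-26361, 23816), Mul(19274, Rational(3, 7))) = Add(Rational(-26361, 23816), Rational(57822, 7)) = Rational(1376904225, 166712)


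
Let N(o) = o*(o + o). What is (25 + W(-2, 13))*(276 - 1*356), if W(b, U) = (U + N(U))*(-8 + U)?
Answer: -142400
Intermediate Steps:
N(o) = 2*o² (N(o) = o*(2*o) = 2*o²)
W(b, U) = (-8 + U)*(U + 2*U²) (W(b, U) = (U + 2*U²)*(-8 + U) = (-8 + U)*(U + 2*U²))
(25 + W(-2, 13))*(276 - 1*356) = (25 + 13*(-8 - 15*13 + 2*13²))*(276 - 1*356) = (25 + 13*(-8 - 195 + 2*169))*(276 - 356) = (25 + 13*(-8 - 195 + 338))*(-80) = (25 + 13*135)*(-80) = (25 + 1755)*(-80) = 1780*(-80) = -142400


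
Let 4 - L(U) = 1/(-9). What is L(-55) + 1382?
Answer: 12475/9 ≈ 1386.1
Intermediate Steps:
L(U) = 37/9 (L(U) = 4 - 1/(-9) = 4 - 1*(-⅑) = 4 + ⅑ = 37/9)
L(-55) + 1382 = 37/9 + 1382 = 12475/9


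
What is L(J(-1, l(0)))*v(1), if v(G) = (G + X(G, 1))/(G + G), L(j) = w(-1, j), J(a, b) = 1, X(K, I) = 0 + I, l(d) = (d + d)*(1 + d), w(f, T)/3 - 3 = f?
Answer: 6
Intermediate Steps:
w(f, T) = 9 + 3*f
l(d) = 2*d*(1 + d) (l(d) = (2*d)*(1 + d) = 2*d*(1 + d))
X(K, I) = I
L(j) = 6 (L(j) = 9 + 3*(-1) = 9 - 3 = 6)
v(G) = (1 + G)/(2*G) (v(G) = (G + 1)/(G + G) = (1 + G)/((2*G)) = (1 + G)*(1/(2*G)) = (1 + G)/(2*G))
L(J(-1, l(0)))*v(1) = 6*((1/2)*(1 + 1)/1) = 6*((1/2)*1*2) = 6*1 = 6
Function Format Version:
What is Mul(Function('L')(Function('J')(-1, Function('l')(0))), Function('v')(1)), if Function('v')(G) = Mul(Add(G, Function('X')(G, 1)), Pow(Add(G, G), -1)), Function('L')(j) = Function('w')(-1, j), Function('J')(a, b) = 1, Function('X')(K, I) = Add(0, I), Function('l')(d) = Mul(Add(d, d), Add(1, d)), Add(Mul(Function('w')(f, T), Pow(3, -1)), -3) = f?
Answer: 6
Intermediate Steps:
Function('w')(f, T) = Add(9, Mul(3, f))
Function('l')(d) = Mul(2, d, Add(1, d)) (Function('l')(d) = Mul(Mul(2, d), Add(1, d)) = Mul(2, d, Add(1, d)))
Function('X')(K, I) = I
Function('L')(j) = 6 (Function('L')(j) = Add(9, Mul(3, -1)) = Add(9, -3) = 6)
Function('v')(G) = Mul(Rational(1, 2), Pow(G, -1), Add(1, G)) (Function('v')(G) = Mul(Add(G, 1), Pow(Add(G, G), -1)) = Mul(Add(1, G), Pow(Mul(2, G), -1)) = Mul(Add(1, G), Mul(Rational(1, 2), Pow(G, -1))) = Mul(Rational(1, 2), Pow(G, -1), Add(1, G)))
Mul(Function('L')(Function('J')(-1, Function('l')(0))), Function('v')(1)) = Mul(6, Mul(Rational(1, 2), Pow(1, -1), Add(1, 1))) = Mul(6, Mul(Rational(1, 2), 1, 2)) = Mul(6, 1) = 6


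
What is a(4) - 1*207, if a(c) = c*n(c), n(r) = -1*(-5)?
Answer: -187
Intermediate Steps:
n(r) = 5
a(c) = 5*c (a(c) = c*5 = 5*c)
a(4) - 1*207 = 5*4 - 1*207 = 20 - 207 = -187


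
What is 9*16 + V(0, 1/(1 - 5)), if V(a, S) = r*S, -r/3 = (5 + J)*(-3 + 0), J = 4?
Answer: 495/4 ≈ 123.75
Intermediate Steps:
r = 81 (r = -3*(5 + 4)*(-3 + 0) = -27*(-3) = -3*(-27) = 81)
V(a, S) = 81*S
9*16 + V(0, 1/(1 - 5)) = 9*16 + 81/(1 - 5) = 144 + 81/(-4) = 144 + 81*(-1/4) = 144 - 81/4 = 495/4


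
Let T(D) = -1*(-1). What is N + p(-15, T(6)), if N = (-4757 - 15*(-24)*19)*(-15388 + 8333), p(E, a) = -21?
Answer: -14695586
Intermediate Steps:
T(D) = 1
N = -14695565 (N = (-4757 + 360*19)*(-7055) = (-4757 + 6840)*(-7055) = 2083*(-7055) = -14695565)
N + p(-15, T(6)) = -14695565 - 21 = -14695586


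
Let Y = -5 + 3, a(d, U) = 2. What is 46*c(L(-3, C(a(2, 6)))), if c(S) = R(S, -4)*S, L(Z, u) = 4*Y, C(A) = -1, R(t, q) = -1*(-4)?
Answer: -1472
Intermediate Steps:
R(t, q) = 4
Y = -2
L(Z, u) = -8 (L(Z, u) = 4*(-2) = -8)
c(S) = 4*S
46*c(L(-3, C(a(2, 6)))) = 46*(4*(-8)) = 46*(-32) = -1472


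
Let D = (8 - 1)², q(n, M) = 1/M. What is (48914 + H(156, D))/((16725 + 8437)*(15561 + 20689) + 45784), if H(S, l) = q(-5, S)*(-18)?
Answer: 1271761/23716375384 ≈ 5.3624e-5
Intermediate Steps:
D = 49 (D = 7² = 49)
H(S, l) = -18/S
(48914 + H(156, D))/((16725 + 8437)*(15561 + 20689) + 45784) = (48914 - 18/156)/((16725 + 8437)*(15561 + 20689) + 45784) = (48914 - 18*1/156)/(25162*36250 + 45784) = (48914 - 3/26)/(912122500 + 45784) = (1271761/26)/912168284 = (1271761/26)*(1/912168284) = 1271761/23716375384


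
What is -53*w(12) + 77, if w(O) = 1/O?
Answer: 871/12 ≈ 72.583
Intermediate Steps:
-53*w(12) + 77 = -53/12 + 77 = 871/12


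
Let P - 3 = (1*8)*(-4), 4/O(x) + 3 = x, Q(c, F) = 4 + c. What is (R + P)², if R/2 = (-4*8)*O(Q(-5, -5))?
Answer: 1225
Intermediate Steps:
O(x) = 4/(-3 + x)
R = 64 (R = 2*((-4*8)*(4/(-3 + (4 - 5)))) = 2*(-128/(-3 - 1)) = 2*(-128/(-4)) = 2*(-128*(-1)/4) = 2*(-32*(-1)) = 2*32 = 64)
P = -29 (P = 3 + (1*8)*(-4) = 3 + 8*(-4) = 3 - 32 = -29)
(R + P)² = (64 - 29)² = 35² = 1225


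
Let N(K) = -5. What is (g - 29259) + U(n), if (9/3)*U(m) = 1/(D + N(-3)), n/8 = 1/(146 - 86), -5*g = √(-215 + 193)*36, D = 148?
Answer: -12552110/429 - 36*I*√22/5 ≈ -29259.0 - 33.771*I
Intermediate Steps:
g = -36*I*√22/5 (g = -√(-215 + 193)*36/5 = -√(-22)*36/5 = -I*√22*36/5 = -36*I*√22/5 ≈ -33.771*I)
n = 2/15 (n = 8/(146 - 86) = 8/60 = 8*(1/60) = 2/15 ≈ 0.13333)
U(m) = 1/429 (U(m) = 1/(3*(148 - 5)) = (⅓)/143 = (⅓)*(1/143) = 1/429)
(g - 29259) + U(n) = (-36*I*√22/5 - 29259) + 1/429 = (-29259 - 36*I*√22/5) + 1/429 = -12552110/429 - 36*I*√22/5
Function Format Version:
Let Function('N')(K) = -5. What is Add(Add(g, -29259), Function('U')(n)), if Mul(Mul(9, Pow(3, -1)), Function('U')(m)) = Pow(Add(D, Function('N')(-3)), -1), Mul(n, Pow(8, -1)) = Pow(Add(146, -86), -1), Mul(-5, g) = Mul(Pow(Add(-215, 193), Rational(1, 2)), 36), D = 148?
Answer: Add(Rational(-12552110, 429), Mul(Rational(-36, 5), I, Pow(22, Rational(1, 2)))) ≈ Add(-29259., Mul(-33.771, I))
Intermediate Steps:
g = Mul(Rational(-36, 5), I, Pow(22, Rational(1, 2))) (g = Mul(Rational(-1, 5), Mul(Pow(Add(-215, 193), Rational(1, 2)), 36)) = Mul(Rational(-1, 5), Mul(Pow(-22, Rational(1, 2)), 36)) = Mul(Rational(-1, 5), Mul(Mul(I, Pow(22, Rational(1, 2))), 36)) = Mul(Rational(-1, 5), Mul(36, I, Pow(22, Rational(1, 2)))) = Mul(Rational(-36, 5), I, Pow(22, Rational(1, 2))) ≈ Mul(-33.771, I))
n = Rational(2, 15) (n = Mul(8, Pow(Add(146, -86), -1)) = Mul(8, Pow(60, -1)) = Mul(8, Rational(1, 60)) = Rational(2, 15) ≈ 0.13333)
Function('U')(m) = Rational(1, 429) (Function('U')(m) = Mul(Rational(1, 3), Pow(Add(148, -5), -1)) = Mul(Rational(1, 3), Pow(143, -1)) = Mul(Rational(1, 3), Rational(1, 143)) = Rational(1, 429))
Add(Add(g, -29259), Function('U')(n)) = Add(Add(Mul(Rational(-36, 5), I, Pow(22, Rational(1, 2))), -29259), Rational(1, 429)) = Add(Add(-29259, Mul(Rational(-36, 5), I, Pow(22, Rational(1, 2)))), Rational(1, 429)) = Add(Rational(-12552110, 429), Mul(Rational(-36, 5), I, Pow(22, Rational(1, 2))))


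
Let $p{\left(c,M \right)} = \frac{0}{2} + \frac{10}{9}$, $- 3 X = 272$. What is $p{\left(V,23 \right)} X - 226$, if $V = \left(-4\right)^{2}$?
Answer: $- \frac{8822}{27} \approx -326.74$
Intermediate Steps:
$X = - \frac{272}{3}$ ($X = \left(- \frac{1}{3}\right) 272 = - \frac{272}{3} \approx -90.667$)
$V = 16$
$p{\left(c,M \right)} = \frac{10}{9}$ ($p{\left(c,M \right)} = 0 \cdot \frac{1}{2} + 10 \cdot \frac{1}{9} = 0 + \frac{10}{9} = \frac{10}{9}$)
$p{\left(V,23 \right)} X - 226 = \frac{10}{9} \left(- \frac{272}{3}\right) - 226 = - \frac{2720}{27} - 226 = - \frac{8822}{27}$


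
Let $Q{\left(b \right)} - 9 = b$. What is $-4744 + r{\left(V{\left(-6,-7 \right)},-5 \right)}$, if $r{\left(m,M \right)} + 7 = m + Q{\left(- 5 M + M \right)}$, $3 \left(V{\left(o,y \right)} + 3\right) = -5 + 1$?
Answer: $- \frac{14179}{3} \approx -4726.3$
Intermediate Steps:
$V{\left(o,y \right)} = - \frac{13}{3}$ ($V{\left(o,y \right)} = -3 + \frac{-5 + 1}{3} = -3 + \frac{1}{3} \left(-4\right) = -3 - \frac{4}{3} = - \frac{13}{3}$)
$Q{\left(b \right)} = 9 + b$
$r{\left(m,M \right)} = 2 + m - 4 M$ ($r{\left(m,M \right)} = -7 + \left(m + \left(9 + \left(- 5 M + M\right)\right)\right) = -7 - \left(-9 - m + 4 M\right) = -7 + \left(9 + m - 4 M\right) = 2 + m - 4 M$)
$-4744 + r{\left(V{\left(-6,-7 \right)},-5 \right)} = -4744 - - \frac{53}{3} = -4744 + \left(2 - \frac{13}{3} + 20\right) = -4744 + \frac{53}{3} = - \frac{14179}{3}$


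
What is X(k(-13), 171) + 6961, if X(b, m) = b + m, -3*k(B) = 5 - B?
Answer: 7126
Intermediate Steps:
k(B) = -5/3 + B/3 (k(B) = -(5 - B)/3 = -5/3 + B/3)
X(k(-13), 171) + 6961 = ((-5/3 + (⅓)*(-13)) + 171) + 6961 = ((-5/3 - 13/3) + 171) + 6961 = (-6 + 171) + 6961 = 165 + 6961 = 7126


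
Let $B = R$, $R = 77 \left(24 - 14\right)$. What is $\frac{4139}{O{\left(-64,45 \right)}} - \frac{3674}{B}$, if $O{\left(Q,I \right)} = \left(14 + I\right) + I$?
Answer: $\frac{127497}{3640} \approx 35.027$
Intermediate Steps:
$O{\left(Q,I \right)} = 14 + 2 I$
$R = 770$ ($R = 77 \cdot 10 = 770$)
$B = 770$
$\frac{4139}{O{\left(-64,45 \right)}} - \frac{3674}{B} = \frac{4139}{14 + 2 \cdot 45} - \frac{3674}{770} = \frac{4139}{14 + 90} - \frac{167}{35} = \frac{4139}{104} - \frac{167}{35} = \frac{127497}{3640}$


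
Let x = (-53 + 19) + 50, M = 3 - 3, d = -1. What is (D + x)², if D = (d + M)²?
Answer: 289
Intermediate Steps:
M = 0
x = 16 (x = -34 + 50 = 16)
D = 1 (D = (-1 + 0)² = (-1)² = 1)
(D + x)² = (1 + 16)² = 17² = 289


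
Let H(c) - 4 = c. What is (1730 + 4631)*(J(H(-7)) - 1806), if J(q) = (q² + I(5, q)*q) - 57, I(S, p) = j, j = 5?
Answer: -11888709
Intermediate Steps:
H(c) = 4 + c
I(S, p) = 5
J(q) = -57 + q² + 5*q (J(q) = (q² + 5*q) - 57 = -57 + q² + 5*q)
(1730 + 4631)*(J(H(-7)) - 1806) = (1730 + 4631)*((-57 + (4 - 7)² + 5*(4 - 7)) - 1806) = 6361*((-57 + (-3)² + 5*(-3)) - 1806) = 6361*((-57 + 9 - 15) - 1806) = 6361*(-63 - 1806) = 6361*(-1869) = -11888709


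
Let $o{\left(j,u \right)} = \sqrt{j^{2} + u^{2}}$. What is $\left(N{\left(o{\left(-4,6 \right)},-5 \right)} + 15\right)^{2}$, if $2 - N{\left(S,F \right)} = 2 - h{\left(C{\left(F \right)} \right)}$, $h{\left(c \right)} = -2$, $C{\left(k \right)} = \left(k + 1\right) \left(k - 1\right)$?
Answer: $169$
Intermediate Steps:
$C{\left(k \right)} = \left(1 + k\right) \left(-1 + k\right)$
$N{\left(S,F \right)} = -2$ ($N{\left(S,F \right)} = 2 - \left(2 - -2\right) = 2 - \left(2 + 2\right) = 2 - 4 = -2$)
$\left(N{\left(o{\left(-4,6 \right)},-5 \right)} + 15\right)^{2} = \left(-2 + 15\right)^{2} = 13^{2} = 169$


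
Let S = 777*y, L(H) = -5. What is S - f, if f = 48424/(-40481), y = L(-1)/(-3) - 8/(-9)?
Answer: 241290589/121443 ≈ 1986.9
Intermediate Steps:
y = 23/9 (y = -5/(-3) - 8/(-9) = -5*(-⅓) - 8*(-⅑) = 5/3 + 8/9 = 23/9 ≈ 2.5556)
S = 5957/3 (S = 777*(23/9) = 5957/3 ≈ 1985.7)
f = -48424/40481 (f = 48424*(-1/40481) = -48424/40481 ≈ -1.1962)
S - f = 5957/3 - 1*(-48424/40481) = 5957/3 + 48424/40481 = 241290589/121443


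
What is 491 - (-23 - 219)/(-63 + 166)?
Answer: 50815/103 ≈ 493.35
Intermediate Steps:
491 - (-23 - 219)/(-63 + 166) = 491 - (-242)/103 = 491 - 1*(-242/103) = 491 + 242/103 = 50815/103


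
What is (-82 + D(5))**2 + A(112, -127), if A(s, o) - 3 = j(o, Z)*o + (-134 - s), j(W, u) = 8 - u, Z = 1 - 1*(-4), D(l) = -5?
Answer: 6945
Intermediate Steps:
Z = 5 (Z = 1 + 4 = 5)
A(s, o) = -131 - s + 3*o (A(s, o) = 3 + ((8 - 1*5)*o + (-134 - s)) = 3 + ((8 - 5)*o + (-134 - s)) = 3 + (3*o + (-134 - s)) = 3 + (-134 - s + 3*o) = -131 - s + 3*o)
(-82 + D(5))**2 + A(112, -127) = (-82 - 5)**2 + (-131 - 1*112 + 3*(-127)) = (-87)**2 + (-131 - 112 - 381) = 7569 - 624 = 6945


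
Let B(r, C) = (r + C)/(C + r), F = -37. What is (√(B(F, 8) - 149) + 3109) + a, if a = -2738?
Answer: 371 + 2*I*√37 ≈ 371.0 + 12.166*I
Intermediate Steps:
B(r, C) = 1 (B(r, C) = (C + r)/(C + r) = 1)
(√(B(F, 8) - 149) + 3109) + a = (√(1 - 149) + 3109) - 2738 = (√(-148) + 3109) - 2738 = (2*I*√37 + 3109) - 2738 = (3109 + 2*I*√37) - 2738 = 371 + 2*I*√37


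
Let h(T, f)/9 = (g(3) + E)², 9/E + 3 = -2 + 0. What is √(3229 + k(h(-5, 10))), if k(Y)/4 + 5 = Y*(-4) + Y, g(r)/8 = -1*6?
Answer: I*√6615883/5 ≈ 514.43*I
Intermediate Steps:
g(r) = -48 (g(r) = 8*(-1*6) = 8*(-6) = -48)
E = -9/5 (E = 9/(-3 + (-2 + 0)) = 9/(-3 - 2) = 9/(-5) = 9*(-⅕) = -9/5 ≈ -1.8000)
h(T, f) = 558009/25 (h(T, f) = 9*(-48 - 9/5)² = 9*(-249/5)² = 9*(62001/25) = 558009/25)
k(Y) = -20 - 12*Y (k(Y) = -20 + 4*(Y*(-4) + Y) = -20 + 4*(-4*Y + Y) = -20 + 4*(-3*Y) = -20 - 12*Y)
√(3229 + k(h(-5, 10))) = √(3229 + (-20 - 12*558009/25)) = √(3229 + (-20 - 6696108/25)) = √(3229 - 6696608/25) = √(-6615883/25) = I*√6615883/5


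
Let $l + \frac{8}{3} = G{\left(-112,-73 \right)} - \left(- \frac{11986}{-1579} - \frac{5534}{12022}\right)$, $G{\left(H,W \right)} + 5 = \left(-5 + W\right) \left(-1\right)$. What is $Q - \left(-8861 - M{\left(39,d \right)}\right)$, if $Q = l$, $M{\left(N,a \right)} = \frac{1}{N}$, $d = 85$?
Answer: $\frac{3303422652820}{370163391} \approx 8924.2$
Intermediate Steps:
$G{\left(H,W \right)} = - W$ ($G{\left(H,W \right)} = -5 + \left(-5 + W\right) \left(-1\right) = -5 - \left(-5 + W\right) = - W$)
$l = \frac{1799642600}{28474107}$ ($l = - \frac{8}{3} - \left(-73 - \frac{2767}{6011} + \frac{11986}{1579}\right) = - \frac{8}{3} + \left(73 - \left(\frac{11986}{1579} - \frac{2767}{6011}\right)\right) = - \frac{8}{3} + \left(73 - \frac{67678753}{9491369}\right) = - \frac{8}{3} + \frac{625191184}{9491369} = \frac{1799642600}{28474107} \approx 63.203$)
$Q = \frac{1799642600}{28474107} \approx 63.203$
$Q - \left(-8861 - M{\left(39,d \right)}\right) = \frac{1799642600}{28474107} - \left(-8861 - \frac{1}{39}\right) = \frac{1799642600}{28474107} - - \frac{345580}{39} = \frac{1799642600}{28474107} + \frac{345580}{39} = \frac{3303422652820}{370163391}$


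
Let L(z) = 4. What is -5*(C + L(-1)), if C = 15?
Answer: -95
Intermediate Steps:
-5*(C + L(-1)) = -5*(15 + 4) = -5*19 = -95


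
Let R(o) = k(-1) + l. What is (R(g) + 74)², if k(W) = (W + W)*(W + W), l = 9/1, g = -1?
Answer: 7569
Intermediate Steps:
l = 9 (l = 9*1 = 9)
k(W) = 4*W² (k(W) = (2*W)*(2*W) = 4*W²)
R(o) = 13 (R(o) = 4*(-1)² + 9 = 4*1 + 9 = 4 + 9 = 13)
(R(g) + 74)² = (13 + 74)² = 87² = 7569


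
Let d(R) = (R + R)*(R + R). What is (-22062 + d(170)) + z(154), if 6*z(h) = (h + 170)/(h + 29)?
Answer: 5705836/61 ≈ 93538.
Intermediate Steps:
d(R) = 4*R² (d(R) = (2*R)*(2*R) = 4*R²)
z(h) = (170 + h)/(6*(29 + h)) (z(h) = ((h + 170)/(h + 29))/6 = ((170 + h)/(29 + h))/6 = (170 + h)/(6*(29 + h)))
(-22062 + d(170)) + z(154) = (-22062 + 4*170²) + (170 + 154)/(6*(29 + 154)) = (-22062 + 4*28900) + (⅙)*324/183 = (-22062 + 115600) + (⅙)*(1/183)*324 = 93538 + 18/61 = 5705836/61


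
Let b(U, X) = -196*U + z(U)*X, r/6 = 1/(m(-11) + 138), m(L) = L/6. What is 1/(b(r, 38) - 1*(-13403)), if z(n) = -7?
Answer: 817/10725873 ≈ 7.6171e-5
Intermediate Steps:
m(L) = L/6 (m(L) = L*(⅙) = L/6)
r = 36/817 (r = 6/((⅙)*(-11) + 138) = 6/(-11/6 + 138) = 6/(817/6) = 6*(6/817) = 36/817 ≈ 0.044064)
b(U, X) = -196*U - 7*X
1/(b(r, 38) - 1*(-13403)) = 1/((-196*36/817 - 7*38) - 1*(-13403)) = 1/((-7056/817 - 266) + 13403) = 1/(-224378/817 + 13403) = 1/(10725873/817) = 817/10725873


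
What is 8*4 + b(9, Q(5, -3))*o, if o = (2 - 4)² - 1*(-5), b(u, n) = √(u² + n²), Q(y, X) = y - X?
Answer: 32 + 9*√145 ≈ 140.37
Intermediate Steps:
b(u, n) = √(n² + u²)
o = 9 (o = (-2)² + 5 = 4 + 5 = 9)
8*4 + b(9, Q(5, -3))*o = 8*4 + √((5 - 1*(-3))² + 9²)*9 = 32 + √((5 + 3)² + 81)*9 = 32 + √(8² + 81)*9 = 32 + √(64 + 81)*9 = 32 + √145*9 = 32 + 9*√145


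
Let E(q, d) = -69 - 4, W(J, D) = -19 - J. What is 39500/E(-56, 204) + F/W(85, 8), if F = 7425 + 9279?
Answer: -665924/949 ≈ -701.71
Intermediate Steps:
F = 16704
E(q, d) = -73
39500/E(-56, 204) + F/W(85, 8) = 39500/(-73) + 16704/(-19 - 1*85) = 39500*(-1/73) + 16704/(-19 - 85) = -39500/73 + 16704/(-104) = -39500/73 + 16704*(-1/104) = -39500/73 - 2088/13 = -665924/949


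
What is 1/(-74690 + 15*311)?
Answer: -1/70025 ≈ -1.4281e-5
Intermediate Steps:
1/(-74690 + 15*311) = 1/(-74690 + 4665) = 1/(-70025) = -1/70025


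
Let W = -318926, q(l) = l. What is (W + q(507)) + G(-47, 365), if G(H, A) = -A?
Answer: -318784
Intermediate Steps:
(W + q(507)) + G(-47, 365) = (-318926 + 507) - 1*365 = -318419 - 365 = -318784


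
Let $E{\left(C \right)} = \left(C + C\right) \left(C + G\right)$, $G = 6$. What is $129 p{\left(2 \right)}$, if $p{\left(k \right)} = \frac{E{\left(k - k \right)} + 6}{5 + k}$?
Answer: $\frac{774}{7} \approx 110.57$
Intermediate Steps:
$E{\left(C \right)} = 2 C \left(6 + C\right)$ ($E{\left(C \right)} = \left(C + C\right) \left(C + 6\right) = 2 C \left(6 + C\right)$)
$p{\left(k \right)} = \frac{6}{5 + k}$ ($p{\left(k \right)} = \frac{2 \left(k - k\right) \left(6 + \left(k - k\right)\right) + 6}{5 + k} = \frac{2 \cdot 0 \left(6 + 0\right) + 6}{5 + k} = \frac{2 \cdot 0 \cdot 6 + 6}{5 + k} = \frac{0 + 6}{5 + k} = \frac{6}{5 + k}$)
$129 p{\left(2 \right)} = 129 \frac{6}{5 + 2} = 129 \cdot \frac{6}{7} = \frac{774}{7}$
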